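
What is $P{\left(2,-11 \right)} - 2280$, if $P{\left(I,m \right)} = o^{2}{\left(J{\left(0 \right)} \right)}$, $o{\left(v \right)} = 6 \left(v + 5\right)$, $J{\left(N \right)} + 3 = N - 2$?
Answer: $-2280$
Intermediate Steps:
$J{\left(N \right)} = -5 + N$ ($J{\left(N \right)} = -3 + \left(N - 2\right) = -3 + \left(-2 + N\right) = -5 + N$)
$o{\left(v \right)} = 30 + 6 v$ ($o{\left(v \right)} = 6 \left(5 + v\right) = 30 + 6 v$)
$P{\left(I,m \right)} = 0$ ($P{\left(I,m \right)} = \left(30 + 6 \left(-5 + 0\right)\right)^{2} = \left(30 + 6 \left(-5\right)\right)^{2} = \left(30 - 30\right)^{2} = 0^{2} = 0$)
$P{\left(2,-11 \right)} - 2280 = 0 - 2280 = -2280$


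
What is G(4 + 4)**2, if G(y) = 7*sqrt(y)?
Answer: 392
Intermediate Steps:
G(4 + 4)**2 = (7*sqrt(4 + 4))**2 = (7*sqrt(8))**2 = (7*(2*sqrt(2)))**2 = (14*sqrt(2))**2 = 392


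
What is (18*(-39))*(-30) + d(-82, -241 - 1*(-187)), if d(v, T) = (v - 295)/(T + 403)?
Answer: 7349563/349 ≈ 21059.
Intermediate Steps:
d(v, T) = (-295 + v)/(403 + T)
(18*(-39))*(-30) + d(-82, -241 - 1*(-187)) = (18*(-39))*(-30) + (-295 - 82)/(403 + (-241 - 1*(-187))) = -702*(-30) - 377/(403 + (-241 + 187)) = 21060 - 377/(403 - 54) = 21060 - 377/349 = 7349563/349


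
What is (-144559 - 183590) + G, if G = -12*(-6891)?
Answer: -245457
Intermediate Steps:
G = 82692
(-144559 - 183590) + G = (-144559 - 183590) + 82692 = -328149 + 82692 = -245457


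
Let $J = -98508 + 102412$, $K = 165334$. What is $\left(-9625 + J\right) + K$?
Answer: $159613$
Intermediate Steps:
$J = 3904$
$\left(-9625 + J\right) + K = \left(-9625 + 3904\right) + 165334 = -5721 + 165334 = 159613$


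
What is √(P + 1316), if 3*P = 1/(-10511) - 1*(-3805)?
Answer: √2569680361806/31533 ≈ 50.836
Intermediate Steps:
P = 39994354/31533 (P = (1/(-10511) - 1*(-3805))/3 = (-1/10511 + 3805)/3 = (⅓)*(39994354/10511) = 39994354/31533 ≈ 1268.3)
√(P + 1316) = √(39994354/31533 + 1316) = √(81491782/31533) = √2569680361806/31533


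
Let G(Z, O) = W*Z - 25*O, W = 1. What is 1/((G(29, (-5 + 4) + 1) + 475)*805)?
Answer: 1/405720 ≈ 2.4648e-6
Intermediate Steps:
G(Z, O) = Z - 25*O (G(Z, O) = 1*Z - 25*O = Z - 25*O)
1/((G(29, (-5 + 4) + 1) + 475)*805) = 1/(((29 - 25*((-5 + 4) + 1)) + 475)*805) = 1/(((29 - 25*(-1 + 1)) + 475)*805) = 1/(((29 - 25*0) + 475)*805) = 1/(((29 + 0) + 475)*805) = 1/((29 + 475)*805) = 1/(504*805) = 1/405720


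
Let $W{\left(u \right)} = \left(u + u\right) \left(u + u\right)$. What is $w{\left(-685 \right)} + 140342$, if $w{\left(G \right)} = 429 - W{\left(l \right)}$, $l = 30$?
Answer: $137171$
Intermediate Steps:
$W{\left(u \right)} = 4 u^{2}$ ($W{\left(u \right)} = 2 u 2 u = 4 u^{2}$)
$w{\left(G \right)} = -3171$ ($w{\left(G \right)} = 429 - 4 \cdot 30^{2} = 429 - 4 \cdot 900 = 429 - 3600 = -3171$)
$w{\left(-685 \right)} + 140342 = -3171 + 140342 = 137171$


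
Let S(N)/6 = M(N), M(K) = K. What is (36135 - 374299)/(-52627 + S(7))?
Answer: 338164/52585 ≈ 6.4308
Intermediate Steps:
S(N) = 6*N
(36135 - 374299)/(-52627 + S(7)) = (36135 - 374299)/(-52627 + 6*7) = -338164/(-52627 + 42) = -338164/(-52585) = -338164*(-1/52585) = 338164/52585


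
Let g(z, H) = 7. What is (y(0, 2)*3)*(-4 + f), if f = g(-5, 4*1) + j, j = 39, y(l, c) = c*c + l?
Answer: 504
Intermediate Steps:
y(l, c) = l + c² (y(l, c) = c² + l = l + c²)
f = 46 (f = 7 + 39 = 46)
(y(0, 2)*3)*(-4 + f) = ((0 + 2²)*3)*(-4 + 46) = ((0 + 4)*3)*42 = (4*3)*42 = 12*42 = 504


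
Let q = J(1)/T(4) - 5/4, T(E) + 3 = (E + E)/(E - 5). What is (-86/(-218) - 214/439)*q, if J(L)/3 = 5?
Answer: 511635/2105444 ≈ 0.24301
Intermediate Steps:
J(L) = 15 (J(L) = 3*5 = 15)
T(E) = -3 + 2*E/(-5 + E) (T(E) = -3 + (E + E)/(E - 5) = -3 + (2*E)/(-5 + E) = -3 + 2*E/(-5 + E))
q = -115/44 (q = 15/(((15 - 1*4)/(-5 + 4))) - 5/4 = 15/(((15 - 4)/(-1))) - 5*¼ = 15/((-1*11)) - 5/4 = 15/(-11) - 5/4 = 15*(-1/11) - 5/4 = -15/11 - 5/4 = -115/44 ≈ -2.6136)
(-86/(-218) - 214/439)*q = (-86/(-218) - 214/439)*(-115/44) = (-86*(-1/218) - 214*1/439)*(-115/44) = (43/109 - 214/439)*(-115/44) = -4449/47851*(-115/44) = 511635/2105444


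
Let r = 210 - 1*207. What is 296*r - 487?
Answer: 401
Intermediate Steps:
r = 3 (r = 210 - 207 = 3)
296*r - 487 = 296*3 - 487 = 888 - 487 = 401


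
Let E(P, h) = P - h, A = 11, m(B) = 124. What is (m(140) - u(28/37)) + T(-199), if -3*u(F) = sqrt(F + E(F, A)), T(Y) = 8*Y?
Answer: -1468 + I*sqrt(1443)/37 ≈ -1468.0 + 1.0267*I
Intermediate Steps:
u(F) = -sqrt(-11 + 2*F)/3 (u(F) = -sqrt(F + (F - 1*11))/3 = -sqrt(F + (F - 11))/3 = -sqrt(F + (-11 + F))/3 = -sqrt(-11 + 2*F)/3)
(m(140) - u(28/37)) + T(-199) = (124 - (-1)*sqrt(-11 + 2*(28/37))/3) + 8*(-199) = (124 - (-1)*sqrt(-11 + 2*(28*(1/37)))/3) - 1592 = (124 - (-1)*sqrt(-11 + 2*(28/37))/3) - 1592 = (124 - (-1)*sqrt(-11 + 56/37)/3) - 1592 = (124 - (-1)*sqrt(-351/37)/3) - 1592 = (124 - (-1)*3*I*sqrt(1443)/37/3) - 1592 = (124 - (-1)*I*sqrt(1443)/37) - 1592 = (124 + I*sqrt(1443)/37) - 1592 = -1468 + I*sqrt(1443)/37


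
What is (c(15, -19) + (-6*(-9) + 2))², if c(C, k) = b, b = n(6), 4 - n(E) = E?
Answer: 2916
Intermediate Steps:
n(E) = 4 - E
b = -2 (b = 4 - 1*6 = 4 - 6 = -2)
c(C, k) = -2
(c(15, -19) + (-6*(-9) + 2))² = (-2 + (-6*(-9) + 2))² = (-2 + (54 + 2))² = (-2 + 56)² = 54² = 2916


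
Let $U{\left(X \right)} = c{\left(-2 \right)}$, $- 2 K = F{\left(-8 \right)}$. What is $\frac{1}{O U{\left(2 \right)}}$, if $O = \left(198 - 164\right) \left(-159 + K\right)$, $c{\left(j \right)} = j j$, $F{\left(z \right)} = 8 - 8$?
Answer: $- \frac{1}{21624} \approx -4.6245 \cdot 10^{-5}$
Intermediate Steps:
$F{\left(z \right)} = 0$ ($F{\left(z \right)} = 8 - 8 = 0$)
$K = 0$ ($K = \left(- \frac{1}{2}\right) 0 = 0$)
$c{\left(j \right)} = j^{2}$
$U{\left(X \right)} = 4$ ($U{\left(X \right)} = \left(-2\right)^{2} = 4$)
$O = -5406$ ($O = \left(198 - 164\right) \left(-159 + 0\right) = 34 \left(-159\right) = -5406$)
$\frac{1}{O U{\left(2 \right)}} = \frac{1}{\left(-5406\right) 4} = \frac{1}{-21624} = - \frac{1}{21624}$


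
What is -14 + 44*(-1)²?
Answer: 30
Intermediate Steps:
-14 + 44*(-1)² = -14 + 44*1 = -14 + 44 = 30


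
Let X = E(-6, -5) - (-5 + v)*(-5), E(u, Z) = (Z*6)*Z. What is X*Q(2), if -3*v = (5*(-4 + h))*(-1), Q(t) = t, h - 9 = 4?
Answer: 400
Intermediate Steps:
h = 13 (h = 9 + 4 = 13)
E(u, Z) = 6*Z**2 (E(u, Z) = (6*Z)*Z = 6*Z**2)
v = 15 (v = -5*(-4 + 13)*(-1)/3 = -5*9*(-1)/3 = -15*(-1) = -1/3*(-45) = 15)
X = 200 (X = 6*(-5)**2 - (-5 + 15)*(-5) = 6*25 - 10*(-5) = 150 - 1*(-50) = 150 + 50 = 200)
X*Q(2) = 200*2 = 400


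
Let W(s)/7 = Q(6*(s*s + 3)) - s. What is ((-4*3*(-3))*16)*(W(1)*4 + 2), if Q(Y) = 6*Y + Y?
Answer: 2694528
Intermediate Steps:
Q(Y) = 7*Y
W(s) = 882 - 7*s + 294*s² (W(s) = 7*(7*(6*(s*s + 3)) - s) = 7*(7*(6*(s² + 3)) - s) = 7*(7*(6*(3 + s²)) - s) = 7*(7*(18 + 6*s²) - s) = 7*((126 + 42*s²) - s) = 7*(126 - s + 42*s²) = 882 - 7*s + 294*s²)
((-4*3*(-3))*16)*(W(1)*4 + 2) = ((-4*3*(-3))*16)*((882 - 7*1 + 294*1²)*4 + 2) = (-12*(-3)*16)*((882 - 7 + 294*1)*4 + 2) = (36*16)*((882 - 7 + 294)*4 + 2) = 576*(1169*4 + 2) = 576*(4676 + 2) = 576*4678 = 2694528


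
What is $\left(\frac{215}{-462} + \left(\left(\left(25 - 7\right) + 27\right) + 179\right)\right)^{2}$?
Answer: $\frac{10665312529}{213444} \approx 49968.0$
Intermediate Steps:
$\left(\frac{215}{-462} + \left(\left(\left(25 - 7\right) + 27\right) + 179\right)\right)^{2} = \left(215 \left(- \frac{1}{462}\right) + \left(\left(18 + 27\right) + 179\right)\right)^{2} = \left(- \frac{215}{462} + \left(45 + 179\right)\right)^{2} = \left(- \frac{215}{462} + 224\right)^{2} = \left(\frac{103273}{462}\right)^{2} = \frac{10665312529}{213444}$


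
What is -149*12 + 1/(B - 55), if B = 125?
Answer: -125159/70 ≈ -1788.0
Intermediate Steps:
-149*12 + 1/(B - 55) = -149*12 + 1/(125 - 55) = -1788 + 1/70 = -125159/70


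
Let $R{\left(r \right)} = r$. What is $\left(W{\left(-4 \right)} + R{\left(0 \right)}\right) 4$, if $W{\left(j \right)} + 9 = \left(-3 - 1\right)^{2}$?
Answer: $28$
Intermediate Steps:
$W{\left(j \right)} = 7$ ($W{\left(j \right)} = -9 + \left(-3 - 1\right)^{2} = -9 + \left(-4\right)^{2} = -9 + 16 = 7$)
$\left(W{\left(-4 \right)} + R{\left(0 \right)}\right) 4 = \left(7 + 0\right) 4 = 7 \cdot 4 = 28$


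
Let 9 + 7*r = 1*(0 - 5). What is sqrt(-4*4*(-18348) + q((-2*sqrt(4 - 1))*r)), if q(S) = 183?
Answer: 3*sqrt(32639) ≈ 541.99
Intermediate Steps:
r = -2 (r = -9/7 + (1*(0 - 5))/7 = -9/7 + (1*(-5))/7 = -9/7 + (1/7)*(-5) = -9/7 - 5/7 = -2)
sqrt(-4*4*(-18348) + q((-2*sqrt(4 - 1))*r)) = sqrt(-4*4*(-18348) + 183) = sqrt(-16*(-18348) + 183) = sqrt(293568 + 183) = sqrt(293751) = 3*sqrt(32639)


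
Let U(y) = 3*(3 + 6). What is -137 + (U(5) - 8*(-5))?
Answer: -70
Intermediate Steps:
U(y) = 27 (U(y) = 3*9 = 27)
-137 + (U(5) - 8*(-5)) = -137 + (27 - 8*(-5)) = -137 + (27 + 40) = -137 + 67 = -70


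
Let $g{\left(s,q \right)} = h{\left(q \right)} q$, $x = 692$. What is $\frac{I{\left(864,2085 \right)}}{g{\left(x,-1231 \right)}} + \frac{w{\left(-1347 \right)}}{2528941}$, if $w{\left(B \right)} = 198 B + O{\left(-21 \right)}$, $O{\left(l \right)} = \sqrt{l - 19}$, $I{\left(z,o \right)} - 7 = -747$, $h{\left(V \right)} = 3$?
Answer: $\frac{886471082}{9339379113} + \frac{2 i \sqrt{10}}{2528941} \approx 0.094918 + 2.5009 \cdot 10^{-6} i$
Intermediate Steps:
$I{\left(z,o \right)} = -740$ ($I{\left(z,o \right)} = 7 - 747 = -740$)
$O{\left(l \right)} = \sqrt{-19 + l}$
$g{\left(s,q \right)} = 3 q$
$w{\left(B \right)} = 198 B + 2 i \sqrt{10}$ ($w{\left(B \right)} = 198 B + \sqrt{-19 - 21} = 198 B + \sqrt{-40} = 198 B + 2 i \sqrt{10}$)
$\frac{I{\left(864,2085 \right)}}{g{\left(x,-1231 \right)}} + \frac{w{\left(-1347 \right)}}{2528941} = - \frac{740}{3 \left(-1231\right)} + \frac{198 \left(-1347\right) + 2 i \sqrt{10}}{2528941} = - \frac{740}{-3693} + \left(-266706 + 2 i \sqrt{10}\right) \frac{1}{2528941} = \left(-740\right) \left(- \frac{1}{3693}\right) - \left(\frac{266706}{2528941} - \frac{2 i \sqrt{10}}{2528941}\right) = \frac{740}{3693} - \left(\frac{266706}{2528941} - \frac{2 i \sqrt{10}}{2528941}\right) = \frac{886471082}{9339379113} + \frac{2 i \sqrt{10}}{2528941}$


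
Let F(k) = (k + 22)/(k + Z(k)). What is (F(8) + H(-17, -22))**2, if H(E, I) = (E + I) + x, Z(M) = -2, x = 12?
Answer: 484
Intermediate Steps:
F(k) = (22 + k)/(-2 + k) (F(k) = (k + 22)/(k - 2) = (22 + k)/(-2 + k))
H(E, I) = 12 + E + I (H(E, I) = (E + I) + 12 = 12 + E + I)
(F(8) + H(-17, -22))**2 = ((22 + 8)/(-2 + 8) + (12 - 17 - 22))**2 = (30/6 - 27)**2 = ((1/6)*30 - 27)**2 = (5 - 27)**2 = (-22)**2 = 484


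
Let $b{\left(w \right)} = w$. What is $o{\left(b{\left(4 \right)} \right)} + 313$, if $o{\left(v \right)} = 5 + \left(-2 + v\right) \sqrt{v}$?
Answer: $322$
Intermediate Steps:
$o{\left(v \right)} = 5 + \sqrt{v} \left(-2 + v\right)$
$o{\left(b{\left(4 \right)} \right)} + 313 = \left(5 + 4^{\frac{3}{2}} - 2 \sqrt{4}\right) + 313 = \left(5 + 8 - 4\right) + 313 = 9 + 313 = 322$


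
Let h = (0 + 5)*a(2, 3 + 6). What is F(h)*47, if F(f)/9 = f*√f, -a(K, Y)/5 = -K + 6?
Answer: -423000*I ≈ -4.23e+5*I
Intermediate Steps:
a(K, Y) = -30 + 5*K (a(K, Y) = -5*(-K + 6) = -5*(6 - K) = -30 + 5*K)
h = -100 (h = (0 + 5)*(-30 + 5*2) = 5*(-30 + 10) = 5*(-20) = -100)
F(f) = 9*f^(3/2) (F(f) = 9*(f*√f) = 9*f^(3/2))
F(h)*47 = (9*(-100)^(3/2))*47 = (9*(-1000*I))*47 = -9000*I*47 = -423000*I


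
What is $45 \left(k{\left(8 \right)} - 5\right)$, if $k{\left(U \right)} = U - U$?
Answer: $-225$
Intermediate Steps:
$k{\left(U \right)} = 0$
$45 \left(k{\left(8 \right)} - 5\right) = 45 \left(0 - 5\right) = 45 \left(-5\right) = -225$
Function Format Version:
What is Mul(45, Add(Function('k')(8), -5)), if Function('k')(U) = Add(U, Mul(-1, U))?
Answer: -225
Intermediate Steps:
Function('k')(U) = 0
Mul(45, Add(Function('k')(8), -5)) = Mul(45, Add(0, -5)) = Mul(45, -5) = -225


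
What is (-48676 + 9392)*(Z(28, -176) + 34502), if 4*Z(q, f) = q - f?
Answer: -1357380052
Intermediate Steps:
Z(q, f) = -f/4 + q/4 (Z(q, f) = (q - f)/4 = -f/4 + q/4)
(-48676 + 9392)*(Z(28, -176) + 34502) = (-48676 + 9392)*((-¼*(-176) + (¼)*28) + 34502) = -39284*((44 + 7) + 34502) = -39284*(51 + 34502) = -39284*34553 = -1357380052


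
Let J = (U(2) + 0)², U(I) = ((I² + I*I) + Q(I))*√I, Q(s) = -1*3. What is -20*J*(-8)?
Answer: 8000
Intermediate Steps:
Q(s) = -3
U(I) = √I*(-3 + 2*I²) (U(I) = ((I² + I*I) - 3)*√I = ((I² + I²) - 3)*√I = (2*I² - 3)*√I = (-3 + 2*I²)*√I = √I*(-3 + 2*I²))
J = 50 (J = (√2*(-3 + 2*2²) + 0)² = (√2*(-3 + 2*4) + 0)² = (√2*(-3 + 8) + 0)² = (√2*5 + 0)² = (5*√2 + 0)² = (5*√2)² = 50)
-20*J*(-8) = -20*50*(-8) = -1000*(-8) = 8000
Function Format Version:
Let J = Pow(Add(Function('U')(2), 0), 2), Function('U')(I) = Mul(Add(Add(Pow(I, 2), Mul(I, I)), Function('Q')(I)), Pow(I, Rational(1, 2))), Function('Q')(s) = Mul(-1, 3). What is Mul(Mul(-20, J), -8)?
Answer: 8000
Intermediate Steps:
Function('Q')(s) = -3
Function('U')(I) = Mul(Pow(I, Rational(1, 2)), Add(-3, Mul(2, Pow(I, 2)))) (Function('U')(I) = Mul(Add(Add(Pow(I, 2), Mul(I, I)), -3), Pow(I, Rational(1, 2))) = Mul(Add(Add(Pow(I, 2), Pow(I, 2)), -3), Pow(I, Rational(1, 2))) = Mul(Add(Mul(2, Pow(I, 2)), -3), Pow(I, Rational(1, 2))) = Mul(Add(-3, Mul(2, Pow(I, 2))), Pow(I, Rational(1, 2))) = Mul(Pow(I, Rational(1, 2)), Add(-3, Mul(2, Pow(I, 2)))))
J = 50 (J = Pow(Add(Mul(Pow(2, Rational(1, 2)), Add(-3, Mul(2, Pow(2, 2)))), 0), 2) = Pow(Add(Mul(Pow(2, Rational(1, 2)), Add(-3, Mul(2, 4))), 0), 2) = Pow(Add(Mul(Pow(2, Rational(1, 2)), Add(-3, 8)), 0), 2) = Pow(Add(Mul(Pow(2, Rational(1, 2)), 5), 0), 2) = Pow(Add(Mul(5, Pow(2, Rational(1, 2))), 0), 2) = Pow(Mul(5, Pow(2, Rational(1, 2))), 2) = 50)
Mul(Mul(-20, J), -8) = Mul(Mul(-20, 50), -8) = Mul(-1000, -8) = 8000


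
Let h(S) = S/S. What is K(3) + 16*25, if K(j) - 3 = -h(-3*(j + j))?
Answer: 402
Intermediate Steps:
h(S) = 1
K(j) = 2 (K(j) = 3 - 1*1 = 3 - 1 = 2)
K(3) + 16*25 = 2 + 16*25 = 2 + 400 = 402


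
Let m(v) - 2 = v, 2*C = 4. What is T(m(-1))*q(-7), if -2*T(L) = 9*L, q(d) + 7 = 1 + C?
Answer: 18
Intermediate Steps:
C = 2 (C = (½)*4 = 2)
m(v) = 2 + v
q(d) = -4 (q(d) = -7 + (1 + 2) = -7 + 3 = -4)
T(L) = -9*L/2
T(m(-1))*q(-7) = -9*(2 - 1)/2*(-4) = -9/2*1*(-4) = -9/2*(-4) = 18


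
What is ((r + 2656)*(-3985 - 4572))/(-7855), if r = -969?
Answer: 14435659/7855 ≈ 1837.8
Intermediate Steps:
((r + 2656)*(-3985 - 4572))/(-7855) = ((-969 + 2656)*(-3985 - 4572))/(-7855) = (1687*(-8557))*(-1/7855) = -14435659*(-1/7855) = 14435659/7855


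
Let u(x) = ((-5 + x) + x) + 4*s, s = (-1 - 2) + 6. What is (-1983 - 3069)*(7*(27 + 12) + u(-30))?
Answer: -1111440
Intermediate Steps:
s = 3 (s = -3 + 6 = 3)
u(x) = 7 + 2*x (u(x) = ((-5 + x) + x) + 4*3 = (-5 + 2*x) + 12 = 7 + 2*x)
(-1983 - 3069)*(7*(27 + 12) + u(-30)) = (-1983 - 3069)*(7*(27 + 12) + (7 + 2*(-30))) = -5052*(7*39 + (7 - 60)) = -5052*(273 - 53) = -5052*220 = -1111440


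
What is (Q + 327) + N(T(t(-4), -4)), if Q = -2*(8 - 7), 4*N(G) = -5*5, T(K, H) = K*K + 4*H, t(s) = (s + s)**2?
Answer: 1275/4 ≈ 318.75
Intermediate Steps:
t(s) = 4*s**2 (t(s) = (2*s)**2 = 4*s**2)
T(K, H) = K**2 + 4*H
N(G) = -25/4 (N(G) = (-5*5)/4 = (1/4)*(-25) = -25/4)
Q = -2 (Q = -2*1 = -2)
(Q + 327) + N(T(t(-4), -4)) = (-2 + 327) - 25/4 = 325 - 25/4 = 1275/4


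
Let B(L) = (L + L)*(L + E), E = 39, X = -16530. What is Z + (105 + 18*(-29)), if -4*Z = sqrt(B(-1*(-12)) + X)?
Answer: -417 - I*sqrt(15306)/4 ≈ -417.0 - 30.929*I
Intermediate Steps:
B(L) = 2*L*(39 + L) (B(L) = (L + L)*(L + 39) = (2*L)*(39 + L) = 2*L*(39 + L))
Z = -I*sqrt(15306)/4 (Z = -sqrt(2*(-1*(-12))*(39 - 1*(-12)) - 16530)/4 = -sqrt(2*12*(39 + 12) - 16530)/4 = -sqrt(2*12*51 - 16530)/4 = -sqrt(1224 - 16530)/4 = -I*sqrt(15306)/4 ≈ -30.929*I)
Z + (105 + 18*(-29)) = -I*sqrt(15306)/4 + (105 + 18*(-29)) = -I*sqrt(15306)/4 + (105 - 522) = -I*sqrt(15306)/4 - 417 = -417 - I*sqrt(15306)/4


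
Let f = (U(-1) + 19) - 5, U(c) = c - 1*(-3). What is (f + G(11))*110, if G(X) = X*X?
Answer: 15070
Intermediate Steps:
U(c) = 3 + c (U(c) = c + 3 = 3 + c)
G(X) = X**2
f = 16 (f = ((3 - 1) + 19) - 5 = (2 + 19) - 5 = 21 - 5 = 16)
(f + G(11))*110 = (16 + 11**2)*110 = (16 + 121)*110 = 137*110 = 15070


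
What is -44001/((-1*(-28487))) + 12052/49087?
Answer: -1816551763/1398341369 ≈ -1.2991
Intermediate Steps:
-44001/((-1*(-28487))) + 12052/49087 = -44001/28487 + 12052*(1/49087) = -44001*1/28487 + 12052/49087 = -44001/28487 + 12052/49087 = -1816551763/1398341369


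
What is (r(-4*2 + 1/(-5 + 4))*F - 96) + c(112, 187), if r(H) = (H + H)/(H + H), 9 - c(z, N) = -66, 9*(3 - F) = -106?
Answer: -56/9 ≈ -6.2222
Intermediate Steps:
F = 133/9 (F = 3 - ⅑*(-106) = 3 + 106/9 = 133/9 ≈ 14.778)
c(z, N) = 75 (c(z, N) = 9 - 1*(-66) = 9 + 66 = 75)
r(H) = 1 (r(H) = (2*H)/((2*H)) = (2*H)*(1/(2*H)) = 1)
(r(-4*2 + 1/(-5 + 4))*F - 96) + c(112, 187) = (1*(133/9) - 96) + 75 = (133/9 - 96) + 75 = -731/9 + 75 = -56/9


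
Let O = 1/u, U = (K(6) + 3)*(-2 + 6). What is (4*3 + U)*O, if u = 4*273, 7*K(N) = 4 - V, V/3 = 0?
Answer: 46/1911 ≈ 0.024071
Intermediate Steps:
V = 0 (V = 3*0 = 0)
K(N) = 4/7 (K(N) = (4 - 1*0)/7 = (4 + 0)/7 = (1/7)*4 = 4/7)
U = 100/7 (U = (4/7 + 3)*(-2 + 6) = (25/7)*4 = 100/7 ≈ 14.286)
u = 1092
O = 1/1092 ≈ 0.00091575
(4*3 + U)*O = (4*3 + 100/7)*(1/1092) = (12 + 100/7)*(1/1092) = (184/7)*(1/1092) = 46/1911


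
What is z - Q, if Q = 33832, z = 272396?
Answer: 238564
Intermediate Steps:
z - Q = 272396 - 1*33832 = 272396 - 33832 = 238564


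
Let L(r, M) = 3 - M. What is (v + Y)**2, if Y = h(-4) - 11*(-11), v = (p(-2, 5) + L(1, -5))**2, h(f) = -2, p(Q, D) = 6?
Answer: 99225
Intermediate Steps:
v = 196 (v = (6 + (3 - 1*(-5)))**2 = (6 + (3 + 5))**2 = (6 + 8)**2 = 14**2 = 196)
Y = 119 (Y = -2 - 11*(-11) = -2 + 121 = 119)
(v + Y)**2 = (196 + 119)**2 = 315**2 = 99225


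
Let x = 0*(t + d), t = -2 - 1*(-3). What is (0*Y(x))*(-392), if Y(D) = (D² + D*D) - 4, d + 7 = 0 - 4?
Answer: 0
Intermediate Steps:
t = 1 (t = -2 + 3 = 1)
d = -11 (d = -7 + (0 - 4) = -7 - 4 = -11)
x = 0 (x = 0*(1 - 11) = 0*(-10) = 0)
Y(D) = -4 + 2*D² (Y(D) = (D² + D²) - 4 = 2*D² - 4 = -4 + 2*D²)
(0*Y(x))*(-392) = (0*(-4 + 2*0²))*(-392) = (0*(-4 + 2*0))*(-392) = (0*(-4 + 0))*(-392) = (0*(-4))*(-392) = 0*(-392) = 0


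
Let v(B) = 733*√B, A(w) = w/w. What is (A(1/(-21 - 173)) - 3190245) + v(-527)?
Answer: -3190244 + 733*I*√527 ≈ -3.1902e+6 + 16827.0*I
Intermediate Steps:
A(w) = 1
(A(1/(-21 - 173)) - 3190245) + v(-527) = (1 - 3190245) + 733*√(-527) = -3190244 + 733*(I*√527) = -3190244 + 733*I*√527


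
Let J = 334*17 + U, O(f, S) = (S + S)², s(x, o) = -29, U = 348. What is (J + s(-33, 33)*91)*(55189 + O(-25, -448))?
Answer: 2906062935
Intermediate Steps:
O(f, S) = 4*S² (O(f, S) = (2*S)² = 4*S²)
J = 6026 (J = 334*17 + 348 = 5678 + 348 = 6026)
(J + s(-33, 33)*91)*(55189 + O(-25, -448)) = (6026 - 29*91)*(55189 + 4*(-448)²) = (6026 - 2639)*(55189 + 4*200704) = 3387*(55189 + 802816) = 3387*858005 = 2906062935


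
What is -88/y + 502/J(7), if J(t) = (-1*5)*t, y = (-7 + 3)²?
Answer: -1389/70 ≈ -19.843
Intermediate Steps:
y = 16 (y = (-4)² = 16)
J(t) = -5*t
-88/y + 502/J(7) = -88/16 + 502/((-5*7)) = -88*1/16 + 502/(-35) = -11/2 + 502*(-1/35) = -11/2 - 502/35 = -1389/70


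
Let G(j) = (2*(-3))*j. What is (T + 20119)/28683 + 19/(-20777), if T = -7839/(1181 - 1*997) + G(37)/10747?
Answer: 823769022962291/1178453592224568 ≈ 0.69903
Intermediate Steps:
G(j) = -6*j
T = -84286581/1977448 (T = -7839/(1181 - 1*997) - 6*37/10747 = -7839/(1181 - 997) - 222*1/10747 = -7839/184 - 222/10747 = -84286581/1977448 ≈ -42.624)
(T + 20119)/28683 + 19/(-20777) = (-84286581/1977448 + 20119)/28683 + 19/(-20777) = (39699989731/1977448)*(1/28683) + 19*(-1/20777) = 39699989731/56719140984 - 19/20777 = 823769022962291/1178453592224568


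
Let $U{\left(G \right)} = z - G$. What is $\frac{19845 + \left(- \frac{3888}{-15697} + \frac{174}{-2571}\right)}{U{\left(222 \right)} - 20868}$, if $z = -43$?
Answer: $- \frac{266963890595}{284288068757} \approx -0.93906$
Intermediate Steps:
$U{\left(G \right)} = -43 - G$
$\frac{19845 + \left(- \frac{3888}{-15697} + \frac{174}{-2571}\right)}{U{\left(222 \right)} - 20868} = \frac{19845 + \left(- \frac{3888}{-15697} + \frac{174}{-2571}\right)}{\left(-43 - 222\right) - 20868} = \frac{19845 + \left(\left(-3888\right) \left(- \frac{1}{15697}\right) + 174 \left(- \frac{1}{2571}\right)\right)}{\left(-43 - 222\right) - 20868} = \frac{19845 + \left(\frac{3888}{15697} - \frac{58}{857}\right)}{-265 - 20868} = \frac{19845 + \frac{2421590}{13452329}}{-21133} = \frac{266963890595}{13452329} \left(- \frac{1}{21133}\right) = - \frac{266963890595}{284288068757}$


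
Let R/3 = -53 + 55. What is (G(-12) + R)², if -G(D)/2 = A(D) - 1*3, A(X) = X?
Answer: 1296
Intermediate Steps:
R = 6 (R = 3*(-53 + 55) = 3*2 = 6)
G(D) = 6 - 2*D (G(D) = -2*(D - 1*3) = -2*(D - 3) = -2*(-3 + D) = 6 - 2*D)
(G(-12) + R)² = ((6 - 2*(-12)) + 6)² = ((6 + 24) + 6)² = (30 + 6)² = 36² = 1296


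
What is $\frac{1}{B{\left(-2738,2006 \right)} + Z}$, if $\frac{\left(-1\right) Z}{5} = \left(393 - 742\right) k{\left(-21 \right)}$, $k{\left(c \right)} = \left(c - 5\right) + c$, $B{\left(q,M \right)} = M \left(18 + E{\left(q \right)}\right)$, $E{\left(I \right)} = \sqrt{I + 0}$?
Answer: $- \frac{45907}{13125263217} - \frac{74222 i \sqrt{2}}{13125263217} \approx -3.4976 \cdot 10^{-6} - 7.9972 \cdot 10^{-6} i$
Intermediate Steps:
$E{\left(I \right)} = \sqrt{I}$
$B{\left(q,M \right)} = M \left(18 + \sqrt{q}\right)$
$k{\left(c \right)} = -5 + 2 c$ ($k{\left(c \right)} = \left(-5 + c\right) + c = -5 + 2 c$)
$Z = -82015$ ($Z = - 5 \left(393 - 742\right) \left(-5 + 2 \left(-21\right)\right) = - 5 \left(- 349 \left(-5 - 42\right)\right) = - 5 \left(\left(-349\right) \left(-47\right)\right) = \left(-5\right) 16403 = -82015$)
$\frac{1}{B{\left(-2738,2006 \right)} + Z} = \frac{1}{2006 \left(18 + \sqrt{-2738}\right) - 82015} = \frac{1}{2006 \left(18 + 37 i \sqrt{2}\right) - 82015} = \frac{1}{\left(36108 + 74222 i \sqrt{2}\right) - 82015} = \frac{1}{-45907 + 74222 i \sqrt{2}}$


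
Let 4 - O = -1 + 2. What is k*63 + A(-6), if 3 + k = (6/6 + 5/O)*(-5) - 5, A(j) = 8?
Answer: -1336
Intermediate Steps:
O = 3 (O = 4 - (-1 + 2) = 4 - 1*1 = 4 - 1 = 3)
k = -64/3 (k = -3 + ((6/6 + 5/3)*(-5) - 5) = -3 + ((6*(1/6) + 5*(1/3))*(-5) - 5) = -3 + ((1 + 5/3)*(-5) - 5) = -3 + ((8/3)*(-5) - 5) = -3 + (-40/3 - 5) = -3 - 55/3 = -64/3 ≈ -21.333)
k*63 + A(-6) = -64/3*63 + 8 = -1344 + 8 = -1336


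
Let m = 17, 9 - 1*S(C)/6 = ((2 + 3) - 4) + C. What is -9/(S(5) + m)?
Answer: -9/35 ≈ -0.25714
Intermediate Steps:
S(C) = 48 - 6*C (S(C) = 54 - 6*(((2 + 3) - 4) + C) = 54 - 6*((5 - 4) + C) = 54 - 6*(1 + C) = 54 + (-6 - 6*C) = 48 - 6*C)
-9/(S(5) + m) = -9/((48 - 6*5) + 17) = -9/((48 - 30) + 17) = -9/(18 + 17) = -9/35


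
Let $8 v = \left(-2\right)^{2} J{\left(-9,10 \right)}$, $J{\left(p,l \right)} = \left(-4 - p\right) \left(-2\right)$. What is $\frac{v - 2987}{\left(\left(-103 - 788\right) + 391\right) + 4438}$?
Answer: $- \frac{136}{179} \approx -0.75978$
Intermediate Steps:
$J{\left(p,l \right)} = 8 + 2 p$
$v = -5$ ($v = \frac{\left(-2\right)^{2} \left(8 + 2 \left(-9\right)\right)}{8} = \frac{4 \left(8 - 18\right)}{8} = \frac{4 \left(-10\right)}{8} = \frac{1}{8} \left(-40\right) = -5$)
$\frac{v - 2987}{\left(\left(-103 - 788\right) + 391\right) + 4438} = \frac{-5 - 2987}{\left(\left(-103 - 788\right) + 391\right) + 4438} = - \frac{2992}{\left(-891 + 391\right) + 4438} = - \frac{2992}{-500 + 4438} = - \frac{2992}{3938} = \left(-2992\right) \frac{1}{3938} = - \frac{136}{179}$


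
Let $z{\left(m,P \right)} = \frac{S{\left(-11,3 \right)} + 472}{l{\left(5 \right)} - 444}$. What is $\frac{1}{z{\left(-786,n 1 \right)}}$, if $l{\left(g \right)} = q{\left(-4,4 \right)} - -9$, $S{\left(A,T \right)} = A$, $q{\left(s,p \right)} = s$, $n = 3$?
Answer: $- \frac{439}{461} \approx -0.95228$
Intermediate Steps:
$l{\left(g \right)} = 5$ ($l{\left(g \right)} = -4 - -9 = -4 + 9 = 5$)
$z{\left(m,P \right)} = - \frac{461}{439}$ ($z{\left(m,P \right)} = \frac{-11 + 472}{5 - 444} = \frac{461}{-439} = 461 \left(- \frac{1}{439}\right) = - \frac{461}{439}$)
$\frac{1}{z{\left(-786,n 1 \right)}} = \frac{1}{- \frac{461}{439}} = - \frac{439}{461}$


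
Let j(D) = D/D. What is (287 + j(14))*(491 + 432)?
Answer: 265824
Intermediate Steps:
j(D) = 1
(287 + j(14))*(491 + 432) = (287 + 1)*(491 + 432) = 288*923 = 265824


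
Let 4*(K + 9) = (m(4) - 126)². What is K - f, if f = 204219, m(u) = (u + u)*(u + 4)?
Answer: -203267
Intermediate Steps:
m(u) = 2*u*(4 + u) (m(u) = (2*u)*(4 + u) = 2*u*(4 + u))
K = 952 (K = -9 + (2*4*(4 + 4) - 126)²/4 = -9 + (2*4*8 - 126)²/4 = -9 + (64 - 126)²/4 = -9 + (¼)*(-62)² = -9 + (¼)*3844 = -9 + 961 = 952)
K - f = 952 - 1*204219 = 952 - 204219 = -203267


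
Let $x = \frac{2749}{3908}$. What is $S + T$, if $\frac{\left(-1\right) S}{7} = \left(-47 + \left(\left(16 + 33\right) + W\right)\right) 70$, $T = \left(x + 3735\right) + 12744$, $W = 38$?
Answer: $- \frac{12194119}{3908} \approx -3120.3$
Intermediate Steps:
$x = \frac{2749}{3908}$ ($x = 2749 \cdot \frac{1}{3908} = \frac{2749}{3908} \approx 0.70343$)
$T = \frac{64402681}{3908}$ ($T = \left(\frac{2749}{3908} + 3735\right) + 12744 = \frac{14599129}{3908} + 12744 = \frac{64402681}{3908} \approx 16480.0$)
$S = -19600$ ($S = - 7 \left(-47 + \left(\left(16 + 33\right) + 38\right)\right) 70 = - 7 \left(-47 + \left(49 + 38\right)\right) 70 = - 7 \left(-47 + 87\right) 70 = - 7 \cdot 40 \cdot 70 = \left(-7\right) 2800 = -19600$)
$S + T = -19600 + \frac{64402681}{3908} = - \frac{12194119}{3908}$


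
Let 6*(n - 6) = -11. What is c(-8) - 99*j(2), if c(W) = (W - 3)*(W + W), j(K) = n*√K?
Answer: 176 - 825*√2/2 ≈ -407.36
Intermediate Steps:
n = 25/6 (n = 6 + (⅙)*(-11) = 6 - 11/6 = 25/6 ≈ 4.1667)
j(K) = 25*√K/6
c(W) = 2*W*(-3 + W) (c(W) = (-3 + W)*(2*W) = 2*W*(-3 + W))
c(-8) - 99*j(2) = 2*(-8)*(-3 - 8) - 825*√2/2 = 2*(-8)*(-11) - 825*√2/2 = 176 - 825*√2/2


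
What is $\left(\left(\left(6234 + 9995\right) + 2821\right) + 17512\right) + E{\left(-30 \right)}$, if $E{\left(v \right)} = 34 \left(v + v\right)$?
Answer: $34522$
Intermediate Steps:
$E{\left(v \right)} = 68 v$ ($E{\left(v \right)} = 34 \cdot 2 v = 68 v$)
$\left(\left(\left(6234 + 9995\right) + 2821\right) + 17512\right) + E{\left(-30 \right)} = \left(\left(\left(6234 + 9995\right) + 2821\right) + 17512\right) + 68 \left(-30\right) = \left(\left(16229 + 2821\right) + 17512\right) - 2040 = \left(19050 + 17512\right) - 2040 = 36562 - 2040 = 34522$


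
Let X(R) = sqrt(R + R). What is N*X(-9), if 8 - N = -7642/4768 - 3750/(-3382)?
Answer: 102726189*I*sqrt(2)/4031344 ≈ 36.037*I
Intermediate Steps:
X(R) = sqrt(2)*sqrt(R) (X(R) = sqrt(2*R) = sqrt(2)*sqrt(R))
N = 34242063/4031344 (N = 8 - (-7642/4768 - 3750/(-3382)) = 8 - (-7642*1/4768 - 3750*(-1/3382)) = 8 - (-3821/2384 + 1875/1691) = 8 - 1*(-1991311/4031344) = 8 + 1991311/4031344 = 34242063/4031344 ≈ 8.4940)
N*X(-9) = 34242063*(sqrt(2)*sqrt(-9))/4031344 = 34242063*(sqrt(2)*(3*I))/4031344 = 34242063*(3*I*sqrt(2))/4031344 = 102726189*I*sqrt(2)/4031344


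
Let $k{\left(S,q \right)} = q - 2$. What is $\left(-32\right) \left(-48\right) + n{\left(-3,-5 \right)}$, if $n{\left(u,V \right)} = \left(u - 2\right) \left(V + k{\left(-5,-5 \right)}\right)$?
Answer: $1596$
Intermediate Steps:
$k{\left(S,q \right)} = -2 + q$
$n{\left(u,V \right)} = \left(-7 + V\right) \left(-2 + u\right)$ ($n{\left(u,V \right)} = \left(u - 2\right) \left(V - 7\right) = \left(-2 + u\right) \left(V - 7\right) = \left(-2 + u\right) \left(-7 + V\right) = \left(-7 + V\right) \left(-2 + u\right)$)
$\left(-32\right) \left(-48\right) + n{\left(-3,-5 \right)} = \left(-32\right) \left(-48\right) - -60 = 1536 + \left(14 + 21 + 10 + 15\right) = 1536 + 60 = 1596$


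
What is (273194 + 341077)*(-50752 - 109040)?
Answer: -98155591632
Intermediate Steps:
(273194 + 341077)*(-50752 - 109040) = 614271*(-159792) = -98155591632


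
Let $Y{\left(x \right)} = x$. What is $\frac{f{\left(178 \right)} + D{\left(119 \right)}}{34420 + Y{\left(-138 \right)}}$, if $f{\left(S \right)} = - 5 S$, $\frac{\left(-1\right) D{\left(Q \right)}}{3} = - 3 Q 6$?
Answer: $\frac{2768}{17141} \approx 0.16148$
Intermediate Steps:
$D{\left(Q \right)} = 54 Q$ ($D{\left(Q \right)} = - 3 - 3 Q 6 = - 3 \left(- 18 Q\right) = 54 Q$)
$\frac{f{\left(178 \right)} + D{\left(119 \right)}}{34420 + Y{\left(-138 \right)}} = \frac{\left(-5\right) 178 + 54 \cdot 119}{34420 - 138} = \frac{-890 + 6426}{34282} = 5536 \cdot \frac{1}{34282} = \frac{2768}{17141}$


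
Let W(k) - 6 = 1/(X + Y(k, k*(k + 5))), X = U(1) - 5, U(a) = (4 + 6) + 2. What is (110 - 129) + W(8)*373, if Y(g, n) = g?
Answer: 33658/15 ≈ 2243.9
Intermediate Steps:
U(a) = 12 (U(a) = 10 + 2 = 12)
X = 7 (X = 12 - 5 = 7)
W(k) = 6 + 1/(7 + k)
(110 - 129) + W(8)*373 = (110 - 129) + ((43 + 6*8)/(7 + 8))*373 = -19 + ((43 + 48)/15)*373 = -19 + ((1/15)*91)*373 = -19 + (91/15)*373 = -19 + 33943/15 = 33658/15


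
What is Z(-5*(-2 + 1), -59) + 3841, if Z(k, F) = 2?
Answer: 3843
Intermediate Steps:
Z(-5*(-2 + 1), -59) + 3841 = 2 + 3841 = 3843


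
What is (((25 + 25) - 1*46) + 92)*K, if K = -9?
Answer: -864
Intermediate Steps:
(((25 + 25) - 1*46) + 92)*K = (((25 + 25) - 1*46) + 92)*(-9) = ((50 - 46) + 92)*(-9) = (4 + 92)*(-9) = 96*(-9) = -864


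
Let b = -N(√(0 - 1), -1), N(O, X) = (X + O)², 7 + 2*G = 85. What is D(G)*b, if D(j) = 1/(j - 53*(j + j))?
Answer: (1 - I)²/4095 ≈ -0.0004884*I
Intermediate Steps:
G = 39 (G = -7/2 + (½)*85 = -7/2 + 85/2 = 39)
N(O, X) = (O + X)²
D(j) = -1/(105*j) (D(j) = 1/(j - 106*j) = 1/(-105*j) = -1/(105*j))
b = -(-1 + I)² (b = -(√(0 - 1) - 1)² = -(√(-1) - 1)² = -(I - 1)² = -(-1 + I)² ≈ 2.0*I)
D(G)*b = (-1/105/39)*(2*I) = (-1/105*1/39)*(2*I) = -2*I/4095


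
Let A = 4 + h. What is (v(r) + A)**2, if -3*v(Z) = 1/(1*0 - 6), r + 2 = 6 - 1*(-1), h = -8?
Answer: 5041/324 ≈ 15.559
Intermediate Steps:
r = 5 (r = -2 + (6 - 1*(-1)) = -2 + (6 + 1) = -2 + 7 = 5)
A = -4 (A = 4 - 8 = -4)
v(Z) = 1/18 (v(Z) = -1/(3*(1*0 - 6)) = -1/(3*(0 - 6)) = -1/3/(-6) = -1/3*(-1/6) = 1/18)
(v(r) + A)**2 = (1/18 - 4)**2 = (-71/18)**2 = 5041/324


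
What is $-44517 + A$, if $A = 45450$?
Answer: $933$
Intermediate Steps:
$-44517 + A = -44517 + 45450 = 933$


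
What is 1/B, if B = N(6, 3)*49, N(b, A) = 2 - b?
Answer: -1/196 ≈ -0.0051020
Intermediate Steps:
B = -196 (B = (2 - 1*6)*49 = (2 - 6)*49 = -4*49 = -196)
1/B = 1/(-196) = -1/196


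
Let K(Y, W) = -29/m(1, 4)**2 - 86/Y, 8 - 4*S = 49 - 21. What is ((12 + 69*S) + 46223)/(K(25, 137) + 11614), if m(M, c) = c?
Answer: 18356000/4643499 ≈ 3.9531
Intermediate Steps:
S = -5 (S = 2 - (49 - 21)/4 = 2 - 1/4*28 = 2 - 7 = -5)
K(Y, W) = -29/16 - 86/Y (K(Y, W) = -29/(4**2) - 86/Y = -29/16 - 86/Y)
((12 + 69*S) + 46223)/(K(25, 137) + 11614) = ((12 + 69*(-5)) + 46223)/((-29/16 - 86/25) + 11614) = ((12 - 345) + 46223)/((-29/16 - 86*1/25) + 11614) = (-333 + 46223)/((-29/16 - 86/25) + 11614) = 45890/(-2101/400 + 11614) = 45890/(4643499/400) = 45890*(400/4643499) = 18356000/4643499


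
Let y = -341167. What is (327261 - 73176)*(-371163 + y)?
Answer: -180992368050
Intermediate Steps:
(327261 - 73176)*(-371163 + y) = (327261 - 73176)*(-371163 - 341167) = 254085*(-712330) = -180992368050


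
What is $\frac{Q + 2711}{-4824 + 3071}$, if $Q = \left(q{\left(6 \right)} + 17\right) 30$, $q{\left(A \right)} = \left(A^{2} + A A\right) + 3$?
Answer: $- \frac{5471}{1753} \approx -3.1209$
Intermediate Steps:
$q{\left(A \right)} = 3 + 2 A^{2}$ ($q{\left(A \right)} = \left(A^{2} + A^{2}\right) + 3 = 2 A^{2} + 3 = 3 + 2 A^{2}$)
$Q = 2760$ ($Q = \left(\left(3 + 2 \cdot 6^{2}\right) + 17\right) 30 = \left(\left(3 + 2 \cdot 36\right) + 17\right) 30 = \left(\left(3 + 72\right) + 17\right) 30 = \left(75 + 17\right) 30 = 92 \cdot 30 = 2760$)
$\frac{Q + 2711}{-4824 + 3071} = \frac{2760 + 2711}{-4824 + 3071} = \frac{5471}{-1753} = 5471 \left(- \frac{1}{1753}\right) = - \frac{5471}{1753}$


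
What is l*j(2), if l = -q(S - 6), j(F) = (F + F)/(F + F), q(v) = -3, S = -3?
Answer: 3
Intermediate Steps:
j(F) = 1 (j(F) = (2*F)/((2*F)) = (2*F)*(1/(2*F)) = 1)
l = 3 (l = -1*(-3) = 3)
l*j(2) = 3*1 = 3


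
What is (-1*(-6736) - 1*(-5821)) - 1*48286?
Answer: -35729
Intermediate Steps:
(-1*(-6736) - 1*(-5821)) - 1*48286 = (6736 + 5821) - 48286 = 12557 - 48286 = -35729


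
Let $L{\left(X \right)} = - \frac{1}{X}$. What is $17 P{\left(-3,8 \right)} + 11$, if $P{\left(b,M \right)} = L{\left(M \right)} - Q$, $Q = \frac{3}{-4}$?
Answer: $\frac{173}{8} \approx 21.625$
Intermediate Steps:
$Q = - \frac{3}{4}$ ($Q = 3 \left(- \frac{1}{4}\right) = - \frac{3}{4} \approx -0.75$)
$P{\left(b,M \right)} = \frac{3}{4} - \frac{1}{M}$ ($P{\left(b,M \right)} = - \frac{1}{M} - - \frac{3}{4} = - \frac{1}{M} + \frac{3}{4} = \frac{3}{4} - \frac{1}{M}$)
$17 P{\left(-3,8 \right)} + 11 = 17 \left(\frac{3}{4} - \frac{1}{8}\right) + 11 = 17 \cdot \frac{5}{8} + 11 = \frac{85}{8} + 11 = \frac{173}{8}$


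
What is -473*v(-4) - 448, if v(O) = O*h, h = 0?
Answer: -448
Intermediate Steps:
v(O) = 0 (v(O) = O*0 = 0)
-473*v(-4) - 448 = -473*0 - 448 = 0 - 448 = -448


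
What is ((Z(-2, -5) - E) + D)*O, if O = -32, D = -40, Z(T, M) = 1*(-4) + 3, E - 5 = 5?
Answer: 1632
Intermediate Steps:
E = 10 (E = 5 + 5 = 10)
Z(T, M) = -1 (Z(T, M) = -4 + 3 = -1)
((Z(-2, -5) - E) + D)*O = ((-1 - 1*10) - 40)*(-32) = ((-1 - 10) - 40)*(-32) = (-11 - 40)*(-32) = -51*(-32) = 1632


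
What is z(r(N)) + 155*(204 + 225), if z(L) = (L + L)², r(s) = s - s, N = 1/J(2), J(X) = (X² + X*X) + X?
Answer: 66495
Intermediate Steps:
J(X) = X + 2*X² (J(X) = (X² + X²) + X = 2*X² + X = X + 2*X²)
N = ⅒ (N = 1/(2*(1 + 2*2)) = 1/(2*(1 + 4)) = 1/(2*5) = 1/10 = ⅒ ≈ 0.10000)
r(s) = 0
z(L) = 4*L² (z(L) = (2*L)² = 4*L²)
z(r(N)) + 155*(204 + 225) = 4*0² + 155*(204 + 225) = 4*0 + 155*429 = 0 + 66495 = 66495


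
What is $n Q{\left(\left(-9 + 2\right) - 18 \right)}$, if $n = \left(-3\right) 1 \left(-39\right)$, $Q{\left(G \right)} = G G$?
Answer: $73125$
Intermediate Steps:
$Q{\left(G \right)} = G^{2}$
$n = 117$ ($n = \left(-3\right) \left(-39\right) = 117$)
$n Q{\left(\left(-9 + 2\right) - 18 \right)} = 117 \left(\left(-9 + 2\right) - 18\right)^{2} = 117 \left(-7 - 18\right)^{2} = 117 \left(-25\right)^{2} = 117 \cdot 625 = 73125$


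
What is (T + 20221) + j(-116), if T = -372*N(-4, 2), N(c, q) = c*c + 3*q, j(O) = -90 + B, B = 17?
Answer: 11964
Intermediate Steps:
j(O) = -73 (j(O) = -90 + 17 = -73)
N(c, q) = c² + 3*q
T = -8184 (T = -372*((-4)² + 3*2) = -372*(16 + 6) = -372*22 = -8184)
(T + 20221) + j(-116) = (-8184 + 20221) - 73 = 12037 - 73 = 11964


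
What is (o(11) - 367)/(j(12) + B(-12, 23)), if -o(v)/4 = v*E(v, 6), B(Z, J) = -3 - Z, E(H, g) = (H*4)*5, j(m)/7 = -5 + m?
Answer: -10047/58 ≈ -173.22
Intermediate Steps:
j(m) = -35 + 7*m (j(m) = 7*(-5 + m) = -35 + 7*m)
E(H, g) = 20*H (E(H, g) = (4*H)*5 = 20*H)
o(v) = -80*v² (o(v) = -4*v*20*v = -80*v²)
(o(11) - 367)/(j(12) + B(-12, 23)) = (-80*11² - 367)/((-35 + 7*12) + (-3 - 1*(-12))) = (-80*121 - 367)/((-35 + 84) + (-3 + 12)) = (-9680 - 367)/(49 + 9) = -10047/58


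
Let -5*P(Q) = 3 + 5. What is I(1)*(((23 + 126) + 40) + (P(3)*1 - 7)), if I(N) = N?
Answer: 902/5 ≈ 180.40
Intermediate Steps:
P(Q) = -8/5 (P(Q) = -(3 + 5)/5 = -⅕*8 = -8/5)
I(1)*(((23 + 126) + 40) + (P(3)*1 - 7)) = 1*(((23 + 126) + 40) + (-8/5*1 - 7)) = 1*((149 + 40) + (-8/5 - 7)) = 1*(189 - 43/5) = 1*(902/5) = 902/5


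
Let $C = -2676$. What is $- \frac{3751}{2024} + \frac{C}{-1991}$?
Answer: $- \frac{186547}{366344} \approx -0.50921$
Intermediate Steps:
$- \frac{3751}{2024} + \frac{C}{-1991} = - \frac{3751}{2024} - \frac{2676}{-1991} = \left(-3751\right) \frac{1}{2024} - - \frac{2676}{1991} = - \frac{341}{184} + \frac{2676}{1991} = - \frac{186547}{366344}$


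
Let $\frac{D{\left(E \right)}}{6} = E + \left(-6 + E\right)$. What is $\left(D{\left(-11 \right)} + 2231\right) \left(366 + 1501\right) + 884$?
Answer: $3852505$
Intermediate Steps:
$D{\left(E \right)} = -36 + 12 E$ ($D{\left(E \right)} = 6 \left(E + \left(-6 + E\right)\right) = 6 \left(-6 + 2 E\right) = -36 + 12 E$)
$\left(D{\left(-11 \right)} + 2231\right) \left(366 + 1501\right) + 884 = \left(\left(-36 + 12 \left(-11\right)\right) + 2231\right) \left(366 + 1501\right) + 884 = \left(\left(-36 - 132\right) + 2231\right) 1867 + 884 = \left(-168 + 2231\right) 1867 + 884 = 2063 \cdot 1867 + 884 = 3851621 + 884 = 3852505$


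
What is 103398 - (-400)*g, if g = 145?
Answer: 161398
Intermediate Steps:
103398 - (-400)*g = 103398 - (-400)*145 = 103398 - 1*(-58000) = 103398 + 58000 = 161398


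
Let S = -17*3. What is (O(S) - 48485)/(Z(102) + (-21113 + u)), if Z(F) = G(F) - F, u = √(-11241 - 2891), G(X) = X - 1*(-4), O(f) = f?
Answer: 1024546424/445604013 + 97072*I*√3533/445604013 ≈ 2.2992 + 0.012948*I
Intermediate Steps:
S = -51
G(X) = 4 + X (G(X) = X + 4 = 4 + X)
u = 2*I*√3533 (u = √(-14132) = 2*I*√3533 ≈ 118.88*I)
Z(F) = 4 (Z(F) = (4 + F) - F = 4)
(O(S) - 48485)/(Z(102) + (-21113 + u)) = (-51 - 48485)/(4 + (-21113 + 2*I*√3533)) = -48536/(-21109 + 2*I*√3533)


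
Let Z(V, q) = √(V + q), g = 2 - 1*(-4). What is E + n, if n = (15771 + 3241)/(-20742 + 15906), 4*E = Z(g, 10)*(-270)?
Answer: -331183/1209 ≈ -273.93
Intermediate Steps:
g = 6 (g = 2 + 4 = 6)
E = -270 (E = (√(6 + 10)*(-270))/4 = (√16*(-270))/4 = (4*(-270))/4 = (¼)*(-1080) = -270)
n = -4753/1209 (n = 19012/(-4836) = 19012*(-1/4836) = -4753/1209 ≈ -3.9313)
E + n = -270 - 4753/1209 = -331183/1209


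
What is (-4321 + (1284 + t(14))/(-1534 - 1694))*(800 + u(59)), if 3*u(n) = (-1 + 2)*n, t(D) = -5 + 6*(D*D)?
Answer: -34304631137/9684 ≈ -3.5424e+6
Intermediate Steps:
t(D) = -5 + 6*D**2
u(n) = n/3 (u(n) = ((-1 + 2)*n)/3 = (1*n)/3 = n/3)
(-4321 + (1284 + t(14))/(-1534 - 1694))*(800 + u(59)) = (-4321 + (1284 + (-5 + 6*14**2))/(-1534 - 1694))*(800 + (1/3)*59) = (-4321 + (1284 + (-5 + 6*196))/(-3228))*(800 + 59/3) = (-4321 + (1284 + (-5 + 1176))*(-1/3228))*(2459/3) = (-4321 + (1284 + 1171)*(-1/3228))*(2459/3) = (-4321 + 2455*(-1/3228))*(2459/3) = (-4321 - 2455/3228)*(2459/3) = -13950643/3228*2459/3 = -34304631137/9684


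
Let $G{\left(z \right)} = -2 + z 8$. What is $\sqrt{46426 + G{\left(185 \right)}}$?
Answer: $4 \sqrt{2994} \approx 218.87$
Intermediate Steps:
$G{\left(z \right)} = -2 + 8 z$
$\sqrt{46426 + G{\left(185 \right)}} = \sqrt{46426 + \left(-2 + 8 \cdot 185\right)} = \sqrt{46426 + \left(-2 + 1480\right)} = \sqrt{46426 + 1478} = \sqrt{47904} = 4 \sqrt{2994}$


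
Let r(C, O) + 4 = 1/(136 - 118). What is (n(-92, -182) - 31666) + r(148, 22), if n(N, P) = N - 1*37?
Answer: -572381/18 ≈ -31799.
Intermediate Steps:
n(N, P) = -37 + N (n(N, P) = N - 37 = -37 + N)
r(C, O) = -71/18 (r(C, O) = -4 + 1/(136 - 118) = -4 + 1/18 = -71/18)
(n(-92, -182) - 31666) + r(148, 22) = ((-37 - 92) - 31666) - 71/18 = (-129 - 31666) - 71/18 = -31795 - 71/18 = -572381/18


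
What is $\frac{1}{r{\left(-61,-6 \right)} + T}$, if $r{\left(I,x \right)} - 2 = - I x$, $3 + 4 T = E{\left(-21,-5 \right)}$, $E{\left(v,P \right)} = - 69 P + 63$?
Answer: $- \frac{4}{1051} \approx -0.0038059$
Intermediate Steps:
$E{\left(v,P \right)} = 63 - 69 P$
$T = \frac{405}{4}$ ($T = - \frac{3}{4} + \frac{63 - -345}{4} = - \frac{3}{4} + \frac{63 + 345}{4} = - \frac{3}{4} + \frac{1}{4} \cdot 408 = - \frac{3}{4} + 102 = \frac{405}{4} \approx 101.25$)
$r{\left(I,x \right)} = 2 - I x$ ($r{\left(I,x \right)} = 2 + - I x = 2 - I x$)
$\frac{1}{r{\left(-61,-6 \right)} + T} = \frac{1}{\left(2 - \left(-61\right) \left(-6\right)\right) + \frac{405}{4}} = \frac{1}{\left(2 - 366\right) + \frac{405}{4}} = \frac{1}{-364 + \frac{405}{4}} = \frac{1}{- \frac{1051}{4}} = - \frac{4}{1051}$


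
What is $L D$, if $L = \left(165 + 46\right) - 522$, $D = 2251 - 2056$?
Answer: $-60645$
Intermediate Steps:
$D = 195$
$L = -311$ ($L = 211 - 522 = -311$)
$L D = \left(-311\right) 195 = -60645$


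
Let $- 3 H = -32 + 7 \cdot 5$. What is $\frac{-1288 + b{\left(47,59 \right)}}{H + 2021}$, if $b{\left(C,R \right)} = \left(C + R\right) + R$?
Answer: $- \frac{1123}{2020} \approx -0.55594$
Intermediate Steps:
$H = -1$ ($H = - \frac{-32 + 7 \cdot 5}{3} = - \frac{-32 + 35}{3} = \left(- \frac{1}{3}\right) 3 = -1$)
$b{\left(C,R \right)} = C + 2 R$
$\frac{-1288 + b{\left(47,59 \right)}}{H + 2021} = \frac{-1288 + \left(47 + 2 \cdot 59\right)}{-1 + 2021} = \frac{-1288 + \left(47 + 118\right)}{2020} = \left(-1288 + 165\right) \frac{1}{2020} = \left(-1123\right) \frac{1}{2020} = - \frac{1123}{2020}$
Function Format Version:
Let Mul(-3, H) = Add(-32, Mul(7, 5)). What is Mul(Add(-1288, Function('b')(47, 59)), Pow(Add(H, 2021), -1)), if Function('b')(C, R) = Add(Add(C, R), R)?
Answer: Rational(-1123, 2020) ≈ -0.55594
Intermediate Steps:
H = -1 (H = Mul(Rational(-1, 3), Add(-32, Mul(7, 5))) = Mul(Rational(-1, 3), Add(-32, 35)) = Mul(Rational(-1, 3), 3) = -1)
Function('b')(C, R) = Add(C, Mul(2, R))
Mul(Add(-1288, Function('b')(47, 59)), Pow(Add(H, 2021), -1)) = Mul(Add(-1288, Add(47, Mul(2, 59))), Pow(Add(-1, 2021), -1)) = Mul(Add(-1288, Add(47, 118)), Pow(2020, -1)) = Mul(Add(-1288, 165), Rational(1, 2020)) = Mul(-1123, Rational(1, 2020)) = Rational(-1123, 2020)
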